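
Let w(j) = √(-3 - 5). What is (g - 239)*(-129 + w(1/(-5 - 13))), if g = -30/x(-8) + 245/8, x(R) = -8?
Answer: 211173/8 - 1637*I*√2/4 ≈ 26397.0 - 578.77*I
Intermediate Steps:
g = 275/8 (g = -30/(-8) + 245/8 = -30*(-⅛) + 245*(⅛) = 15/4 + 245/8 = 275/8 ≈ 34.375)
w(j) = 2*I*√2 (w(j) = √(-8) = 2*I*√2)
(g - 239)*(-129 + w(1/(-5 - 13))) = (275/8 - 239)*(-129 + 2*I*√2) = -1637*(-129 + 2*I*√2)/8 = 211173/8 - 1637*I*√2/4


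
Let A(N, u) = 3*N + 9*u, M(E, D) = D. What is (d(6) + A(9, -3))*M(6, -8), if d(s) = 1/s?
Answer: -4/3 ≈ -1.3333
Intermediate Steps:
(d(6) + A(9, -3))*M(6, -8) = (1/6 + (3*9 + 9*(-3)))*(-8) = (⅙ + (27 - 27))*(-8) = (⅙ + 0)*(-8) = (⅙)*(-8) = -4/3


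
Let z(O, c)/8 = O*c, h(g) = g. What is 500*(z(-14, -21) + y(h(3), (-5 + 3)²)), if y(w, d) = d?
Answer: 1178000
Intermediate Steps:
z(O, c) = 8*O*c (z(O, c) = 8*(O*c) = 8*O*c)
500*(z(-14, -21) + y(h(3), (-5 + 3)²)) = 500*(8*(-14)*(-21) + (-5 + 3)²) = 500*(2352 + (-2)²) = 500*(2352 + 4) = 500*2356 = 1178000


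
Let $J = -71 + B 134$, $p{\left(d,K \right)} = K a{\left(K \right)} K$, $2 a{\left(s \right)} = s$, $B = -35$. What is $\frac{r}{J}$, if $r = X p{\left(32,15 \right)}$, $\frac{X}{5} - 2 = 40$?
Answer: $- \frac{39375}{529} \approx -74.433$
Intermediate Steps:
$a{\left(s \right)} = \frac{s}{2}$
$p{\left(d,K \right)} = \frac{K^{3}}{2}$ ($p{\left(d,K \right)} = K \frac{K}{2} K = \frac{K^{2}}{2} K = \frac{K^{3}}{2}$)
$X = 210$ ($X = 10 + 5 \cdot 40 = 10 + 200 = 210$)
$r = 354375$ ($r = 210 \frac{15^{3}}{2} = 210 \cdot \frac{1}{2} \cdot 3375 = 210 \cdot \frac{3375}{2} = 354375$)
$J = -4761$ ($J = -71 - 4690 = -4761$)
$\frac{r}{J} = \frac{354375}{-4761} = 354375 \left(- \frac{1}{4761}\right) = - \frac{39375}{529}$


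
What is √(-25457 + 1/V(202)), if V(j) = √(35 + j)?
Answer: √(-1429894233 + 237*√237)/237 ≈ 159.55*I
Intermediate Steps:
√(-25457 + 1/V(202)) = √(-25457 + 1/(√(35 + 202))) = √(-25457 + 1/(√237)) = √(-25457 + √237/237)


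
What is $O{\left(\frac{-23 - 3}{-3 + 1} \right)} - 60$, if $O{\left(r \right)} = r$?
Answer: $-47$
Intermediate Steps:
$O{\left(\frac{-23 - 3}{-3 + 1} \right)} - 60 = \frac{-23 - 3}{-3 + 1} - 60 = - \frac{26}{-2} - 60 = \left(-26\right) \left(- \frac{1}{2}\right) - 60 = 13 - 60 = -47$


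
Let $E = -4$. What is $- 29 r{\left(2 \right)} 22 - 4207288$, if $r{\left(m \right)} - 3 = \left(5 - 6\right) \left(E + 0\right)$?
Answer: $-4211754$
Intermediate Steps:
$r{\left(m \right)} = 7$ ($r{\left(m \right)} = 3 + \left(5 - 6\right) \left(-4 + 0\right) = 3 - -4 = 3 + 4 = 7$)
$- 29 r{\left(2 \right)} 22 - 4207288 = \left(-29\right) 7 \cdot 22 - 4207288 = \left(-203\right) 22 - 4207288 = -4466 - 4207288 = -4211754$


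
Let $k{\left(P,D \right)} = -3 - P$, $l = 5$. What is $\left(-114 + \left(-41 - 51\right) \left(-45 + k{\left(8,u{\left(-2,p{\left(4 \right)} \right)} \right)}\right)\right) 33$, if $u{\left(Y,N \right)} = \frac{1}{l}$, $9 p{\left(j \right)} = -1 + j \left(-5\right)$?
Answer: $166254$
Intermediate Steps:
$p{\left(j \right)} = - \frac{1}{9} - \frac{5 j}{9}$ ($p{\left(j \right)} = \frac{-1 + j \left(-5\right)}{9} = \frac{-1 - 5 j}{9} = - \frac{1}{9} - \frac{5 j}{9}$)
$u{\left(Y,N \right)} = \frac{1}{5}$
$\left(-114 + \left(-41 - 51\right) \left(-45 + k{\left(8,u{\left(-2,p{\left(4 \right)} \right)} \right)}\right)\right) 33 = \left(-114 + \left(-41 - 51\right) \left(-45 - 11\right)\right) 33 = \left(-114 - 92 \left(-45 - 11\right)\right) 33 = \left(-114 - -5152\right) 33 = \left(-114 + 5152\right) 33 = 5038 \cdot 33 = 166254$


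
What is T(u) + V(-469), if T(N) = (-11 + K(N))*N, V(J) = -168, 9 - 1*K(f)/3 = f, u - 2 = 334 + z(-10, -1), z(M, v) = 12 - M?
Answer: -378932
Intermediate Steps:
u = 358 (u = 2 + (334 + (12 - 1*(-10))) = 2 + (334 + (12 + 10)) = 2 + (334 + 22) = 2 + 356 = 358)
K(f) = 27 - 3*f
T(N) = N*(16 - 3*N) (T(N) = (-11 + (27 - 3*N))*N = (16 - 3*N)*N = N*(16 - 3*N))
T(u) + V(-469) = 358*(16 - 3*358) - 168 = 358*(16 - 1074) - 168 = 358*(-1058) - 168 = -378764 - 168 = -378932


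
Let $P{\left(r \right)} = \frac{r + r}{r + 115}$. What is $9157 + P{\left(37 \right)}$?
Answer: $\frac{695969}{76} \approx 9157.5$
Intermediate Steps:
$P{\left(r \right)} = \frac{2 r}{115 + r}$
$9157 + P{\left(37 \right)} = 9157 + 2 \cdot 37 \frac{1}{115 + 37} = 9157 + 2 \cdot 37 \cdot \frac{1}{152} = 9157 + \frac{37}{76} = \frac{695969}{76}$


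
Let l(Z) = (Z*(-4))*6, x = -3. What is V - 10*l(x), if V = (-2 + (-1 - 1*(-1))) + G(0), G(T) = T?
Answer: -722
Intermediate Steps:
l(Z) = -24*Z (l(Z) = -4*Z*6 = -24*Z)
V = -2 (V = (-2 + (-1 - 1*(-1))) + 0 = (-2 + (-1 + 1)) + 0 = (-2 + 0) + 0 = -2 + 0 = -2)
V - 10*l(x) = -2 - (-240)*(-3) = -2 - 10*72 = -2 - 720 = -722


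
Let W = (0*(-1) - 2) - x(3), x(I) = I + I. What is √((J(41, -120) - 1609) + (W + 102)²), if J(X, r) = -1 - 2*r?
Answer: √7466 ≈ 86.406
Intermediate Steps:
x(I) = 2*I
W = -8 (W = (0*(-1) - 2) - 2*3 = (0 - 2) - 1*6 = -2 - 6 = -8)
√((J(41, -120) - 1609) + (W + 102)²) = √(((-1 - 2*(-120)) - 1609) + (-8 + 102)²) = √(((-1 + 240) - 1609) + 94²) = √((239 - 1609) + 8836) = √(-1370 + 8836) = √7466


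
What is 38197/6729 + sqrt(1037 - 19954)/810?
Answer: 38197/6729 + I*sqrt(18917)/810 ≈ 5.6765 + 0.1698*I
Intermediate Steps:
38197/6729 + sqrt(1037 - 19954)/810 = 38197*(1/6729) + sqrt(-18917)*(1/810) = 38197/6729 + (I*sqrt(18917))*(1/810) = 38197/6729 + I*sqrt(18917)/810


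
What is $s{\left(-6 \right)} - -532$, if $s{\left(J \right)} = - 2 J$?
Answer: $544$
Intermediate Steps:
$s{\left(-6 \right)} - -532 = \left(-2\right) \left(-6\right) - -532 = 12 + 532 = 544$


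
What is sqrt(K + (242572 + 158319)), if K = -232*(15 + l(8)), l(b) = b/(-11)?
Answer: sqrt(48107147)/11 ≈ 630.54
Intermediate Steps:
l(b) = -b/11 (l(b) = b*(-1/11) = -b/11)
K = -36424/11 (K = -232*(15 - 1/11*8) = -232*(15 - 8/11) = -232*157/11 = -36424/11 ≈ -3311.3)
sqrt(K + (242572 + 158319)) = sqrt(-36424/11 + (242572 + 158319)) = sqrt(-36424/11 + 400891) = sqrt(4373377/11) = sqrt(48107147)/11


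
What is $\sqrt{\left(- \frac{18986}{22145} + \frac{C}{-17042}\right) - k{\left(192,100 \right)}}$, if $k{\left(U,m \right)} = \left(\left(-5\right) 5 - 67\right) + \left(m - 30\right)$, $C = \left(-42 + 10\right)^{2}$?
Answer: $\frac{2 \sqrt{187670466338237995}}{188697545} \approx 4.5916$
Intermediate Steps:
$C = 1024$ ($C = \left(-32\right)^{2} = 1024$)
$k{\left(U,m \right)} = -122 + m$ ($k{\left(U,m \right)} = \left(-25 - 67\right) + \left(-30 + m\right) = -92 + \left(-30 + m\right) = -122 + m$)
$\sqrt{\left(- \frac{18986}{22145} + \frac{C}{-17042}\right) - k{\left(192,100 \right)}} = \sqrt{\left(- \frac{18986}{22145} + \frac{1024}{-17042}\right) - \left(-122 + 100\right)} = \sqrt{\left(\left(-18986\right) \frac{1}{22145} + 1024 \left(- \frac{1}{17042}\right)\right) - -22} = \sqrt{\left(- \frac{18986}{22145} - \frac{512}{8521}\right) + 22} = \sqrt{- \frac{173117946}{188697545} + 22} = \sqrt{\frac{3978228044}{188697545}} = \frac{2 \sqrt{187670466338237995}}{188697545}$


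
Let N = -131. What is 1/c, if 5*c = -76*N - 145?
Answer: 5/9811 ≈ 0.00050963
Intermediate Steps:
c = 9811/5 (c = (-76*(-131) - 145)/5 = (9956 - 145)/5 = (⅕)*9811 = 9811/5 ≈ 1962.2)
1/c = 1/(9811/5) = 5/9811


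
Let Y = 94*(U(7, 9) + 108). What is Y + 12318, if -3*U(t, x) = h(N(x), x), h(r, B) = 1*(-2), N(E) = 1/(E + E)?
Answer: 67598/3 ≈ 22533.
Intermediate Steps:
N(E) = 1/(2*E)
h(r, B) = -2
U(t, x) = ⅔ (U(t, x) = -⅓*(-2) = ⅔)
Y = 30644/3 (Y = 94*(⅔ + 108) = 94*(326/3) = 30644/3 ≈ 10215.)
Y + 12318 = 30644/3 + 12318 = 67598/3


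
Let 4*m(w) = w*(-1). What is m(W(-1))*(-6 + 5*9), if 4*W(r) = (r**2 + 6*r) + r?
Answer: 117/8 ≈ 14.625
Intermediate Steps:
W(r) = r**2/4 + 7*r/4 (W(r) = ((r**2 + 6*r) + r)/4 = (r**2 + 7*r)/4 = r**2/4 + 7*r/4)
m(w) = -w/4 (m(w) = (w*(-1))/4 = (-w)/4 = -w/4)
m(W(-1))*(-6 + 5*9) = (-(-1)*(7 - 1)/16)*(-6 + 5*9) = (-(-1)*6/16)*(-6 + 45) = -1/4*(-3/2)*39 = (3/8)*39 = 117/8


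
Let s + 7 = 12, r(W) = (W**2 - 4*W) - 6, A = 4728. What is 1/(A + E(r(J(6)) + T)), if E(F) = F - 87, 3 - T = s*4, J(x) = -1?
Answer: 1/4623 ≈ 0.00021631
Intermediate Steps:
r(W) = -6 + W**2 - 4*W
s = 5 (s = -7 + 12 = 5)
T = -17 (T = 3 - 5*4 = 3 - 1*20 = 3 - 20 = -17)
E(F) = -87 + F
1/(A + E(r(J(6)) + T)) = 1/(4728 + (-87 + ((-6 + (-1)**2 - 4*(-1)) - 17))) = 1/(4728 + (-87 + ((-6 + 1 + 4) - 17))) = 1/(4728 + (-87 + (-1 - 17))) = 1/(4728 + (-87 - 18)) = 1/(4728 - 105) = 1/4623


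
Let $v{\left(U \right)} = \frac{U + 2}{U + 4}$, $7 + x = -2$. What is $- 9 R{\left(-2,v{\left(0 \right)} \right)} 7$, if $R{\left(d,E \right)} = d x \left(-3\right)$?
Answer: $3402$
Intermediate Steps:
$x = -9$ ($x = -7 - 2 = -9$)
$v{\left(U \right)} = \frac{2 + U}{4 + U}$
$R{\left(d,E \right)} = 27 d$ ($R{\left(d,E \right)} = d \left(-9\right) \left(-3\right) = - 9 d \left(-3\right) = 27 d$)
$- 9 R{\left(-2,v{\left(0 \right)} \right)} 7 = - 9 \cdot 27 \left(-2\right) 7 = \left(-9\right) \left(-54\right) 7 = 486 \cdot 7 = 3402$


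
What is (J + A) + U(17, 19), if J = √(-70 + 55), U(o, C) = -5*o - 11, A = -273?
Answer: -369 + I*√15 ≈ -369.0 + 3.873*I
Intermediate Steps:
U(o, C) = -11 - 5*o
J = I*√15 (J = √(-15) = I*√15 ≈ 3.873*I)
(J + A) + U(17, 19) = (I*√15 - 273) + (-11 - 5*17) = (-273 + I*√15) + (-11 - 85) = (-273 + I*√15) - 96 = -369 + I*√15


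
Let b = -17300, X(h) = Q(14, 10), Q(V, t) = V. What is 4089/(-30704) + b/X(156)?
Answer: -265618223/214928 ≈ -1235.8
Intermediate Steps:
X(h) = 14
4089/(-30704) + b/X(156) = 4089/(-30704) - 17300/14 = 4089*(-1/30704) - 17300*1/14 = -4089/30704 - 8650/7 = -265618223/214928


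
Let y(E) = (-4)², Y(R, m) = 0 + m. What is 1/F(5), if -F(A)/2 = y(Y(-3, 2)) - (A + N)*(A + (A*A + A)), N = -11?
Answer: -1/452 ≈ -0.0022124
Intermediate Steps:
Y(R, m) = m
y(E) = 16
F(A) = -32 + 2*(-11 + A)*(A² + 2*A) (F(A) = -2*(16 - (A - 11)*(A + (A*A + A))) = -2*(16 - (-11 + A)*(A + (A² + A))) = -2*(16 - (-11 + A)*(A + (A + A²))) = -2*(16 - (-11 + A)*(A² + 2*A)) = -32 + 2*(-11 + A)*(A² + 2*A))
1/F(5) = 1/(-32 - 44*5 - 18*5² + 2*5³) = 1/(-32 - 220 - 18*25 + 2*125) = 1/(-32 - 220 - 450 + 250) = 1/(-452) = -1/452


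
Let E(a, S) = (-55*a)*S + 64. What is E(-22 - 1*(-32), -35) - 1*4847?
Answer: 14467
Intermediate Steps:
E(a, S) = 64 - 55*S*a (E(a, S) = -55*S*a + 64 = 64 - 55*S*a)
E(-22 - 1*(-32), -35) - 1*4847 = (64 - 55*(-35)*(-22 - 1*(-32))) - 1*4847 = (64 - 55*(-35)*(-22 + 32)) - 4847 = (64 - 55*(-35)*10) - 4847 = (64 + 19250) - 4847 = 19314 - 4847 = 14467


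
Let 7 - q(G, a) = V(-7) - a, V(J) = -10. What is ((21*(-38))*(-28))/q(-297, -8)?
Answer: 7448/3 ≈ 2482.7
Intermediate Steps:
q(G, a) = 17 + a (q(G, a) = 7 - (-10 - a) = 7 + (10 + a) = 17 + a)
((21*(-38))*(-28))/q(-297, -8) = ((21*(-38))*(-28))/(17 - 8) = -798*(-28)/9 = 22344*(1/9) = 7448/3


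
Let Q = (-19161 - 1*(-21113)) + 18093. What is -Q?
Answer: -20045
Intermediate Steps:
Q = 20045 (Q = (-19161 + 21113) + 18093 = 1952 + 18093 = 20045)
-Q = -1*20045 = -20045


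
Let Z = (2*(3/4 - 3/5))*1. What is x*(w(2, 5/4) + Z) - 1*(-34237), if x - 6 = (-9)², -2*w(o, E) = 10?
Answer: 338281/10 ≈ 33828.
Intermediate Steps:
w(o, E) = -5 (w(o, E) = -½*10 = -5)
x = 87 (x = 6 + (-9)² = 6 + 81 = 87)
Z = 3/10 (Z = (2*(3*(¼) - 3*⅕))*1 = (2*(¾ - ⅗))*1 = (2*(3/20))*1 = (3/10)*1 = 3/10 ≈ 0.30000)
x*(w(2, 5/4) + Z) - 1*(-34237) = 87*(-5 + 3/10) - 1*(-34237) = 87*(-47/10) + 34237 = -4089/10 + 34237 = 338281/10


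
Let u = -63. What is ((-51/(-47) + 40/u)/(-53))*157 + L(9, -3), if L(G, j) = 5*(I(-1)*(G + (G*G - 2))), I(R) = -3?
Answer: -207360841/156933 ≈ -1321.3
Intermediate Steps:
L(G, j) = 30 - 15*G - 15*G² (L(G, j) = 5*(-3*(G + (G*G - 2))) = 5*(-3*(G + (G² - 2))) = 5*(-3*(G + (-2 + G²))) = 5*(-3*(-2 + G + G²)) = 5*(6 - 3*G - 3*G²) = 30 - 15*G - 15*G²)
((-51/(-47) + 40/u)/(-53))*157 + L(9, -3) = ((-51/(-47) + 40/(-63))/(-53))*157 + (30 - 15*9 - 15*9²) = ((-51*(-1/47) + 40*(-1/63))*(-1/53))*157 + (30 - 135 - 15*81) = ((51/47 - 40/63)*(-1/53))*157 + (30 - 135 - 1215) = ((1333/2961)*(-1/53))*157 - 1320 = -1333/156933*157 - 1320 = -209281/156933 - 1320 = -207360841/156933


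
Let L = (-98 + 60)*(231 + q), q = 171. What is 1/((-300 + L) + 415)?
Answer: -1/15161 ≈ -6.5959e-5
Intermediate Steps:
L = -15276 (L = (-98 + 60)*(231 + 171) = -38*402 = -15276)
1/((-300 + L) + 415) = 1/((-300 - 15276) + 415) = 1/(-15576 + 415) = 1/(-15161) = -1/15161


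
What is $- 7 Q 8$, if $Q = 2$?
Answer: $-112$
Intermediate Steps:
$- 7 Q 8 = \left(-7\right) 2 \cdot 8 = \left(-14\right) 8 = -112$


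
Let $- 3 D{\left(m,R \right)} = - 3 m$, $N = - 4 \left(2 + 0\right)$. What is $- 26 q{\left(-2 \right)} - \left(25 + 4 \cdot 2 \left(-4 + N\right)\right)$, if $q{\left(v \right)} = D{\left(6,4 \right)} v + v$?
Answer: $435$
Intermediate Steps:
$N = -8$ ($N = \left(-4\right) 2 = -8$)
$D{\left(m,R \right)} = m$ ($D{\left(m,R \right)} = - \frac{\left(-3\right) m}{3} = m$)
$q{\left(v \right)} = 7 v$ ($q{\left(v \right)} = 6 v + v = 7 v$)
$- 26 q{\left(-2 \right)} - \left(25 + 4 \cdot 2 \left(-4 + N\right)\right) = - 26 \cdot 7 \left(-2\right) - \left(25 + 4 \cdot 2 \left(-4 - 8\right)\right) = \left(-26\right) \left(-14\right) - \left(25 + 4 \cdot 2 \left(-12\right)\right) = 364 - -71 = 364 + \left(96 - 25\right) = 364 + 71 = 435$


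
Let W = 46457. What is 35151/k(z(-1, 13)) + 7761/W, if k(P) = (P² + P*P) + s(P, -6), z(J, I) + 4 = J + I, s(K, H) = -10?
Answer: 1633925805/5481926 ≈ 298.06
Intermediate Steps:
z(J, I) = -4 + I + J (z(J, I) = -4 + (J + I) = -4 + (I + J) = -4 + I + J)
k(P) = -10 + 2*P² (k(P) = (P² + P*P) - 10 = (P² + P²) - 10 = 2*P² - 10 = -10 + 2*P²)
35151/k(z(-1, 13)) + 7761/W = 35151/(-10 + 2*(-4 + 13 - 1)²) + 7761/46457 = 35151/(-10 + 2*8²) + 7761*(1/46457) = 35151/(-10 + 2*64) + 7761/46457 = 35151/(-10 + 128) + 7761/46457 = 35151/118 + 7761/46457 = 1633925805/5481926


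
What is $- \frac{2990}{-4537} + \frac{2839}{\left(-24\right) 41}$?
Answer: $- \frac{764491}{343416} \approx -2.2261$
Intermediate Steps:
$- \frac{2990}{-4537} + \frac{2839}{\left(-24\right) 41} = \left(-2990\right) \left(- \frac{1}{4537}\right) + \frac{2839}{-984} = \frac{230}{349} + 2839 \left(- \frac{1}{984}\right) = \frac{230}{349} - \frac{2839}{984} = - \frac{764491}{343416}$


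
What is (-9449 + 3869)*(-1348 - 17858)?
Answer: 107169480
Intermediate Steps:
(-9449 + 3869)*(-1348 - 17858) = -5580*(-19206) = 107169480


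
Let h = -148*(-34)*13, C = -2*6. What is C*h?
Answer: -784992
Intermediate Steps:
C = -12
h = 65416 (h = 5032*13 = 65416)
C*h = -12*65416 = -784992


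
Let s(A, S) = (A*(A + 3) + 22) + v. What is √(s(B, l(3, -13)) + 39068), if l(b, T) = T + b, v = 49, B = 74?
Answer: √44837 ≈ 211.75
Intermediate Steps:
s(A, S) = 71 + A*(3 + A) (s(A, S) = (A*(A + 3) + 22) + 49 = (A*(3 + A) + 22) + 49 = (22 + A*(3 + A)) + 49 = 71 + A*(3 + A))
√(s(B, l(3, -13)) + 39068) = √((71 + 74² + 3*74) + 39068) = √((71 + 5476 + 222) + 39068) = √(5769 + 39068) = √44837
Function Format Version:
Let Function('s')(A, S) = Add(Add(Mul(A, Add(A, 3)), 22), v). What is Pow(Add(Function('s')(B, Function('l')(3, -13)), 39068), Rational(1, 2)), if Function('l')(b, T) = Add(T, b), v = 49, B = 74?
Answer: Pow(44837, Rational(1, 2)) ≈ 211.75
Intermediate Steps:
Function('s')(A, S) = Add(71, Mul(A, Add(3, A))) (Function('s')(A, S) = Add(Add(Mul(A, Add(A, 3)), 22), 49) = Add(Add(Mul(A, Add(3, A)), 22), 49) = Add(Add(22, Mul(A, Add(3, A))), 49) = Add(71, Mul(A, Add(3, A))))
Pow(Add(Function('s')(B, Function('l')(3, -13)), 39068), Rational(1, 2)) = Pow(Add(Add(71, Pow(74, 2), Mul(3, 74)), 39068), Rational(1, 2)) = Pow(Add(Add(71, 5476, 222), 39068), Rational(1, 2)) = Pow(Add(5769, 39068), Rational(1, 2)) = Pow(44837, Rational(1, 2))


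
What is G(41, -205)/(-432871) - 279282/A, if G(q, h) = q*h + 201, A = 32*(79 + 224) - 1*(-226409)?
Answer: -118956073202/102203007455 ≈ -1.1639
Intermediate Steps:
A = 236105 (A = 32*303 + 226409 = 9696 + 226409 = 236105)
G(q, h) = 201 + h*q (G(q, h) = h*q + 201 = 201 + h*q)
G(41, -205)/(-432871) - 279282/A = (201 - 205*41)/(-432871) - 279282/236105 = (201 - 8405)*(-1/432871) - 279282*1/236105 = -8204*(-1/432871) - 279282/236105 = 8204/432871 - 279282/236105 = -118956073202/102203007455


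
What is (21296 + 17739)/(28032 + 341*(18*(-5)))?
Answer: -39035/2658 ≈ -14.686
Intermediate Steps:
(21296 + 17739)/(28032 + 341*(18*(-5))) = 39035/(28032 + 341*(-90)) = 39035/(28032 - 30690) = 39035/(-2658) = 39035*(-1/2658) = -39035/2658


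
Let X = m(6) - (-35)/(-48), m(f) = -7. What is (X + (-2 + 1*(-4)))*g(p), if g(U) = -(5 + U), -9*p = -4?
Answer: 32291/432 ≈ 74.748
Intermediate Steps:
p = 4/9 (p = -1/9*(-4) = 4/9 ≈ 0.44444)
g(U) = -5 - U
X = -371/48 (X = -7 - (-35)/(-48) = -7 - (-35)*(-1)/48 = -7 - 1*35/48 = -7 - 35/48 = -371/48 ≈ -7.7292)
(X + (-2 + 1*(-4)))*g(p) = (-371/48 + (-2 + 1*(-4)))*(-5 - 1*4/9) = (-371/48 + (-2 - 4))*(-5 - 4/9) = (-371/48 - 6)*(-49/9) = -659/48*(-49/9) = 32291/432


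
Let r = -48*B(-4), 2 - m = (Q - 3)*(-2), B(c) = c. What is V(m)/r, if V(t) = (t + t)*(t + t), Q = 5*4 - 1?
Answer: 289/12 ≈ 24.083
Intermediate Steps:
Q = 19 (Q = 20 - 1 = 19)
m = 34 (m = 2 - (19 - 3)*(-2) = 2 - 16*(-2) = 2 - 1*(-32) = 2 + 32 = 34)
r = 192 (r = -48*(-4) = 192)
V(t) = 4*t² (V(t) = (2*t)*(2*t) = 4*t²)
V(m)/r = (4*34²)/192 = (4*1156)*(1/192) = 4624*(1/192) = 289/12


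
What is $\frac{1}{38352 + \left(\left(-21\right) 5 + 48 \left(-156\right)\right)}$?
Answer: $\frac{1}{30759} \approx 3.2511 \cdot 10^{-5}$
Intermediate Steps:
$\frac{1}{38352 + \left(\left(-21\right) 5 + 48 \left(-156\right)\right)} = \frac{1}{38352 - 7593} = \frac{1}{30759}$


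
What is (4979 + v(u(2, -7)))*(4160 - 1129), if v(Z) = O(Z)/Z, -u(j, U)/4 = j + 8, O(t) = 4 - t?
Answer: 150880149/10 ≈ 1.5088e+7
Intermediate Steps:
u(j, U) = -32 - 4*j (u(j, U) = -4*(j + 8) = -4*(8 + j) = -32 - 4*j)
v(Z) = (4 - Z)/Z
(4979 + v(u(2, -7)))*(4160 - 1129) = (4979 + (4 - (-32 - 4*2))/(-32 - 4*2))*(4160 - 1129) = (4979 + (4 - (-32 - 8))/(-32 - 8))*3031 = (4979 + (4 - 1*(-40))/(-40))*3031 = (4979 - (4 + 40)/40)*3031 = (4979 - 1/40*44)*3031 = (4979 - 11/10)*3031 = (49779/10)*3031 = 150880149/10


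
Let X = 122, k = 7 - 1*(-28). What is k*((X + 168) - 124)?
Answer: 5810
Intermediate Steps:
k = 35 (k = 7 + 28 = 35)
k*((X + 168) - 124) = 35*((122 + 168) - 124) = 35*(290 - 124) = 35*166 = 5810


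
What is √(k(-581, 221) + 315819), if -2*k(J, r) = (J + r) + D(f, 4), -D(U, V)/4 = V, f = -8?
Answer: √316007 ≈ 562.14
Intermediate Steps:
D(U, V) = -4*V
k(J, r) = 8 - J/2 - r/2 (k(J, r) = -((J + r) - 4*4)/2 = -((J + r) - 16)/2 = -(-16 + J + r)/2 = 8 - J/2 - r/2)
√(k(-581, 221) + 315819) = √((8 - ½*(-581) - ½*221) + 315819) = √((8 + 581/2 - 221/2) + 315819) = √(188 + 315819) = √316007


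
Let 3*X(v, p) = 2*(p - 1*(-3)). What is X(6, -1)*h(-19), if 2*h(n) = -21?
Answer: -14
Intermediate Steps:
h(n) = -21/2 (h(n) = (½)*(-21) = -21/2)
X(v, p) = 2 + 2*p/3 (X(v, p) = (2*(p - 1*(-3)))/3 = (2*(p + 3))/3 = (2*(3 + p))/3 = (6 + 2*p)/3 = 2 + 2*p/3)
X(6, -1)*h(-19) = (2 + (⅔)*(-1))*(-21/2) = (2 - ⅔)*(-21/2) = (4/3)*(-21/2) = -14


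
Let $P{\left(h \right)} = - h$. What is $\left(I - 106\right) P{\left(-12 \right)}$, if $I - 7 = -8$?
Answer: $-1284$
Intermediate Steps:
$I = -1$ ($I = 7 - 8 = -1$)
$\left(I - 106\right) P{\left(-12 \right)} = \left(-1 - 106\right) \left(\left(-1\right) \left(-12\right)\right) = \left(-107\right) 12 = -1284$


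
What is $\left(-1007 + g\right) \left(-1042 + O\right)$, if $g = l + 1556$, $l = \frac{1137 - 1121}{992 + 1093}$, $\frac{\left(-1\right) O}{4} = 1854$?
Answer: $- \frac{9681711898}{2085} \approx -4.6435 \cdot 10^{6}$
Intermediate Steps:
$O = -7416$ ($O = \left(-4\right) 1854 = -7416$)
$l = \frac{16}{2085} \approx 0.0076739$
$g = \frac{3244276}{2085}$ ($g = \frac{16}{2085} + 1556 = \frac{3244276}{2085} \approx 1556.0$)
$\left(-1007 + g\right) \left(-1042 + O\right) = \left(-1007 + \frac{3244276}{2085}\right) \left(-1042 - 7416\right) = \frac{1144681}{2085} \left(-8458\right) = - \frac{9681711898}{2085}$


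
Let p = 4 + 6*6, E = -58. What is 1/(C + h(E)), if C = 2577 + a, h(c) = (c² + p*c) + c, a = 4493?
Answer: 1/8056 ≈ 0.00012413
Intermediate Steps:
p = 40 (p = 4 + 36 = 40)
h(c) = c² + 41*c (h(c) = (c² + 40*c) + c = c² + 41*c)
C = 7070 (C = 2577 + 4493 = 7070)
1/(C + h(E)) = 1/(7070 - 58*(41 - 58)) = 1/(7070 - 58*(-17)) = 1/(7070 + 986) = 1/8056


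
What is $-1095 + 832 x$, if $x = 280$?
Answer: $231865$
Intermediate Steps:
$-1095 + 832 x = -1095 + 832 \cdot 280 = -1095 + 232960 = 231865$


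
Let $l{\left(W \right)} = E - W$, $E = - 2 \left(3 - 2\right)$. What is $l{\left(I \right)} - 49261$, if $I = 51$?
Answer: $-49314$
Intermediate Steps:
$E = -2$ ($E = \left(-2\right) 1 = -2$)
$l{\left(W \right)} = -2 - W$
$l{\left(I \right)} - 49261 = \left(-2 - 51\right) - 49261 = -53 - 49261 = -49314$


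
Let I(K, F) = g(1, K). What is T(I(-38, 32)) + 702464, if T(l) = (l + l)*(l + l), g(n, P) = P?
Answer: 708240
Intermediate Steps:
I(K, F) = K
T(l) = 4*l² (T(l) = (2*l)*(2*l) = 4*l²)
T(I(-38, 32)) + 702464 = 4*(-38)² + 702464 = 4*1444 + 702464 = 5776 + 702464 = 708240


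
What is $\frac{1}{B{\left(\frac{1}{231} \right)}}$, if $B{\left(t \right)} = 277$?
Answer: $\frac{1}{277} \approx 0.0036101$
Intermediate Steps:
$\frac{1}{B{\left(\frac{1}{231} \right)}} = \frac{1}{277}$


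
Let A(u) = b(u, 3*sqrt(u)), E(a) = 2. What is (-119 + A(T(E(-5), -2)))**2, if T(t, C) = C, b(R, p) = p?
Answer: 14143 - 714*I*sqrt(2) ≈ 14143.0 - 1009.7*I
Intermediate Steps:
A(u) = 3*sqrt(u)
(-119 + A(T(E(-5), -2)))**2 = (-119 + 3*sqrt(-2))**2 = (-119 + 3*(I*sqrt(2)))**2 = (-119 + 3*I*sqrt(2))**2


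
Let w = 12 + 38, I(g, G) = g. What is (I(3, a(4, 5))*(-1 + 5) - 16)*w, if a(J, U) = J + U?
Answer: -200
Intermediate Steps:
w = 50
(I(3, a(4, 5))*(-1 + 5) - 16)*w = (3*(-1 + 5) - 16)*50 = (3*4 - 16)*50 = (12 - 16)*50 = -4*50 = -200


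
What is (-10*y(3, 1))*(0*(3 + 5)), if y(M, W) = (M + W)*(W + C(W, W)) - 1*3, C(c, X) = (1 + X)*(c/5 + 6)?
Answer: 0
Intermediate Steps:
C(c, X) = (1 + X)*(6 + c/5) (C(c, X) = (1 + X)*(c*(⅕) + 6) = (1 + X)*(c/5 + 6) = (1 + X)*(6 + c/5))
y(M, W) = -3 + (M + W)*(6 + W²/5 + 36*W/5) (y(M, W) = (M + W)*(W + (6 + 6*W + W/5 + W*W/5)) - 1*3 = (M + W)*(W + (6 + 6*W + W/5 + W²/5)) - 3 = (M + W)*(W + (6 + W²/5 + 31*W/5)) - 3 = (M + W)*(6 + W²/5 + 36*W/5) - 3 = -3 + (M + W)*(6 + W²/5 + 36*W/5))
(-10*y(3, 1))*(0*(3 + 5)) = (-10*(-3 + 6*3 + 6*1 + (⅕)*1³ + (36/5)*1² + (⅕)*3*1² + (36/5)*3*1))*(0*(3 + 5)) = (-10*(-3 + 18 + 6 + (⅕)*1 + (36/5)*1 + (⅕)*3*1 + 108/5))*(0*8) = -10*(-3 + 18 + 6 + ⅕ + 36/5 + ⅗ + 108/5)*0 = -10*253/5*0 = -506*0 = 0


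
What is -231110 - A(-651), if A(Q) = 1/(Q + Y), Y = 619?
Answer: -7395519/32 ≈ -2.3111e+5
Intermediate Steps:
A(Q) = 1/(619 + Q) (A(Q) = 1/(Q + 619) = 1/(619 + Q))
-231110 - A(-651) = -231110 - 1/(619 - 651) = -231110 - 1/(-32) = -231110 - 1*(-1/32) = -231110 + 1/32 = -7395519/32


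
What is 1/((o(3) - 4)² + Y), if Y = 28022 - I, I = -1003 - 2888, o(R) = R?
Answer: 1/31914 ≈ 3.1334e-5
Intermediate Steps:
I = -3891
Y = 31913 (Y = 28022 - 1*(-3891) = 28022 + 3891 = 31913)
1/((o(3) - 4)² + Y) = 1/((3 - 4)² + 31913) = 1/((-1)² + 31913) = 1/(1 + 31913) = 1/31914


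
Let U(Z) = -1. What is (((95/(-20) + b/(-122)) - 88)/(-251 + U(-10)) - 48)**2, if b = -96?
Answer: 8578953130225/3780774144 ≈ 2269.1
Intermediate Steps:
(((95/(-20) + b/(-122)) - 88)/(-251 + U(-10)) - 48)**2 = (((95/(-20) - 96/(-122)) - 88)/(-251 - 1) - 48)**2 = (((95*(-1/20) - 96*(-1/122)) - 88)/(-252) - 48)**2 = (((-19/4 + 48/61) - 88)*(-1/252) - 48)**2 = ((-967/244 - 88)*(-1/252) - 48)**2 = (-22439/244*(-1/252) - 48)**2 = (22439/61488 - 48)**2 = (-2928985/61488)**2 = 8578953130225/3780774144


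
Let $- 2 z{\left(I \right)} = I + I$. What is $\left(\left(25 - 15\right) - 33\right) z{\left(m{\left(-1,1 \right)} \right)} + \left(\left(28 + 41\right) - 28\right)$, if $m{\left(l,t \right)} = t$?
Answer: $64$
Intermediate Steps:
$z{\left(I \right)} = - I$ ($z{\left(I \right)} = - \frac{I + I}{2} = - \frac{2 I}{2} = - I$)
$\left(\left(25 - 15\right) - 33\right) z{\left(m{\left(-1,1 \right)} \right)} + \left(\left(28 + 41\right) - 28\right) = \left(\left(25 - 15\right) - 33\right) \left(\left(-1\right) 1\right) + \left(\left(28 + 41\right) - 28\right) = \left(10 - 33\right) \left(-1\right) + \left(69 - 28\right) = \left(-23\right) \left(-1\right) + 41 = 23 + 41 = 64$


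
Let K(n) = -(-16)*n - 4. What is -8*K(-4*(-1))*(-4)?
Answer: 1920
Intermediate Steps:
K(n) = -4 + 16*n (K(n) = 16*n - 4 = -4 + 16*n)
-8*K(-4*(-1))*(-4) = -8*(-4 + 16*(-4*(-1)))*(-4) = -8*(-4 + 16*4)*(-4) = -8*(-4 + 64)*(-4) = -8*60*(-4) = -480*(-4) = 1920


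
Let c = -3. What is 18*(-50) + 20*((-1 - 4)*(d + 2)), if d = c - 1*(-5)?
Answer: -1300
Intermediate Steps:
d = 2 (d = -3 - 1*(-5) = -3 + 5 = 2)
18*(-50) + 20*((-1 - 4)*(d + 2)) = 18*(-50) + 20*((-1 - 4)*(2 + 2)) = -900 + 20*(-5*4) = -900 + 20*(-20) = -900 - 400 = -1300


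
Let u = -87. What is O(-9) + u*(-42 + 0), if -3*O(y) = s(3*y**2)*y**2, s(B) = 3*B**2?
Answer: -4779315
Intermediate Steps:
O(y) = -9*y**6 (O(y) = -3*(3*y**2)**2*y**2/3 = -3*(9*y**4)*y**2/3 = -27*y**4*y**2/3 = -9*y**6)
O(-9) + u*(-42 + 0) = -9*(-9)**6 - 87*(-42 + 0) = -9*531441 - 87*(-42) = -4782969 + 3654 = -4779315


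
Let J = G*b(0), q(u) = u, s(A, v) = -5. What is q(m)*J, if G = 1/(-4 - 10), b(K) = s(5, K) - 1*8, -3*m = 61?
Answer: -793/42 ≈ -18.881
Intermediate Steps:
m = -61/3 (m = -⅓*61 = -61/3 ≈ -20.333)
b(K) = -13 (b(K) = -5 - 1*8 = -5 - 8 = -13)
G = -1/14 (G = 1/(-14) = -1/14 ≈ -0.071429)
J = 13/14 (J = -1/14*(-13) = 13/14 ≈ 0.92857)
q(m)*J = -61/3*13/14 = -793/42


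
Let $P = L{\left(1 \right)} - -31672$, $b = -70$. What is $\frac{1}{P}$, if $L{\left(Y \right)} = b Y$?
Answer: $\frac{1}{31602} \approx 3.1644 \cdot 10^{-5}$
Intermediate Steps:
$L{\left(Y \right)} = - 70 Y$
$P = 31602$ ($P = \left(-70\right) 1 - -31672 = -70 + 31672 = 31602$)
$\frac{1}{P} = \frac{1}{31602}$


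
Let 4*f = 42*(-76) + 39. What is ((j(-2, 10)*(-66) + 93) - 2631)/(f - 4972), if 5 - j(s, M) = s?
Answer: 12000/23041 ≈ 0.52081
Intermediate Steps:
f = -3153/4 (f = (42*(-76) + 39)/4 = (-3192 + 39)/4 = (¼)*(-3153) = -3153/4 ≈ -788.25)
j(s, M) = 5 - s
((j(-2, 10)*(-66) + 93) - 2631)/(f - 4972) = (((5 - 1*(-2))*(-66) + 93) - 2631)/(-3153/4 - 4972) = (((5 + 2)*(-66) + 93) - 2631)/(-23041/4) = ((7*(-66) + 93) - 2631)*(-4/23041) = ((-462 + 93) - 2631)*(-4/23041) = (-369 - 2631)*(-4/23041) = -3000*(-4/23041) = 12000/23041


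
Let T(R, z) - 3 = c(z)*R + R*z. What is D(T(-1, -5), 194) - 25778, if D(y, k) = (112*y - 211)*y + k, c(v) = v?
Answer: -9399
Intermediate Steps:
T(R, z) = 3 + 2*R*z (T(R, z) = 3 + (z*R + R*z) = 3 + (R*z + R*z) = 3 + 2*R*z)
D(y, k) = k + y*(-211 + 112*y) (D(y, k) = (-211 + 112*y)*y + k = y*(-211 + 112*y) + k = k + y*(-211 + 112*y))
D(T(-1, -5), 194) - 25778 = (194 - 211*(3 + 2*(-1)*(-5)) + 112*(3 + 2*(-1)*(-5))²) - 25778 = (194 - 211*(3 + 10) + 112*(3 + 10)²) - 25778 = (194 - 211*13 + 112*13²) - 25778 = (194 - 2743 + 112*169) - 25778 = (194 - 2743 + 18928) - 25778 = 16379 - 25778 = -9399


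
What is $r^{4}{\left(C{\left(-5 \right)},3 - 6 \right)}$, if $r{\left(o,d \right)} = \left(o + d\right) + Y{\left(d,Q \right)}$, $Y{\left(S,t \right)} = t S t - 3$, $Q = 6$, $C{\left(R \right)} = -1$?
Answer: $174900625$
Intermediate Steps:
$Y{\left(S,t \right)} = -3 + S t^{2}$ ($Y{\left(S,t \right)} = S t t - 3 = S t^{2} - 3 = -3 + S t^{2}$)
$r{\left(o,d \right)} = -3 + o + 37 d$ ($r{\left(o,d \right)} = \left(o + d\right) + \left(-3 + d 6^{2}\right) = \left(d + o\right) + \left(-3 + d 36\right) = \left(d + o\right) + \left(-3 + 36 d\right) = -3 + o + 37 d$)
$r^{4}{\left(C{\left(-5 \right)},3 - 6 \right)} = \left(-3 - 1 + 37 \left(3 - 6\right)\right)^{4} = \left(-3 - 1 + 37 \left(-3\right)\right)^{4} = \left(-3 - 1 - 111\right)^{4} = \left(-115\right)^{4} = 174900625$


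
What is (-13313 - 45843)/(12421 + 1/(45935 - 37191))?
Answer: -517260064/108609225 ≈ -4.7626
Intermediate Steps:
(-13313 - 45843)/(12421 + 1/(45935 - 37191)) = -59156/(12421 + 1/8744) = -59156/108609225/8744 = -59156*8744/108609225 = -517260064/108609225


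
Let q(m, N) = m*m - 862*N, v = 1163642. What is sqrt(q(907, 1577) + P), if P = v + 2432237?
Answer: 3*sqrt(339906) ≈ 1749.0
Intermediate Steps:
P = 3595879 (P = 1163642 + 2432237 = 3595879)
q(m, N) = m**2 - 862*N
sqrt(q(907, 1577) + P) = sqrt((907**2 - 862*1577) + 3595879) = sqrt((822649 - 1359374) + 3595879) = sqrt(-536725 + 3595879) = sqrt(3059154) = 3*sqrt(339906)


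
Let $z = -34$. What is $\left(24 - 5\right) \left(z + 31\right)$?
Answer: $-57$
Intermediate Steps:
$\left(24 - 5\right) \left(z + 31\right) = \left(24 - 5\right) \left(-34 + 31\right) = 19 \left(-3\right) = -57$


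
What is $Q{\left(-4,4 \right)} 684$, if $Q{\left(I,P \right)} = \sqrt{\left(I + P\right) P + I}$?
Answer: $1368 i \approx 1368.0 i$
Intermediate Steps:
$Q{\left(I,P \right)} = \sqrt{I + P \left(I + P\right)}$ ($Q{\left(I,P \right)} = \sqrt{P \left(I + P\right) + I} = \sqrt{I + P \left(I + P\right)}$)
$Q{\left(-4,4 \right)} 684 = \sqrt{-4 + 4^{2} - 16} \cdot 684 = \sqrt{-4 + 16 - 16} \cdot 684 = \sqrt{-4} \cdot 684 = 2 i 684 = 1368 i$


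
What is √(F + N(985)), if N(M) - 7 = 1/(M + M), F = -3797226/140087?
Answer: I*√4241699683970970/14524810 ≈ 4.4839*I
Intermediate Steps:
F = -199854/7373 (F = -3797226*1/140087 = -199854/7373 ≈ -27.106)
N(M) = 7 + 1/(2*M) (N(M) = 7 + 1/(M + M) = 7 + 1/(2*M))
√(F + N(985)) = √(-199854/7373 + (7 + (½)/985)) = √(-199854/7373 + (7 + (½)*(1/985))) = √(-199854/7373 + (7 + 1/1970)) = √(-199854/7373 + 13791/1970) = √(-292031337/14524810) = I*√4241699683970970/14524810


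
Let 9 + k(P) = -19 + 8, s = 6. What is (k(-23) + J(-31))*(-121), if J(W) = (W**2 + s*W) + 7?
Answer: -92202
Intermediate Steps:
k(P) = -20 (k(P) = -9 + (-19 + 8) = -9 - 11 = -20)
J(W) = 7 + W**2 + 6*W (J(W) = (W**2 + 6*W) + 7 = 7 + W**2 + 6*W)
(k(-23) + J(-31))*(-121) = (-20 + (7 + (-31)**2 + 6*(-31)))*(-121) = (-20 + (7 + 961 - 186))*(-121) = (-20 + 782)*(-121) = 762*(-121) = -92202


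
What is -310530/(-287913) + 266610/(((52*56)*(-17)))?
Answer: -10231334635/2375474192 ≈ -4.3071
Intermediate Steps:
-310530/(-287913) + 266610/(((52*56)*(-17))) = -310530*(-1/287913) + 266610/((2912*(-17))) = 103510/95971 + 266610/(-49504) = 103510/95971 + 266610*(-1/49504) = 103510/95971 - 133305/24752 = -10231334635/2375474192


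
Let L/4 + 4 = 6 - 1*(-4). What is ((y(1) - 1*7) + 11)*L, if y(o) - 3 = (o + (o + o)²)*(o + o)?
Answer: 408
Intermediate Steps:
y(o) = 3 + 2*o*(o + 4*o²) (y(o) = 3 + (o + (o + o)²)*(o + o) = 3 + (o + (2*o)²)*(2*o) = 3 + (o + 4*o²)*(2*o) = 3 + 2*o*(o + 4*o²))
L = 24 (L = -16 + 4*(6 - 1*(-4)) = -16 + 4*(6 + 4) = -16 + 4*10 = -16 + 40 = 24)
((y(1) - 1*7) + 11)*L = (((3 + 2*1² + 8*1³) - 1*7) + 11)*24 = (((3 + 2*1 + 8*1) - 7) + 11)*24 = (((3 + 2 + 8) - 7) + 11)*24 = ((13 - 7) + 11)*24 = (6 + 11)*24 = 17*24 = 408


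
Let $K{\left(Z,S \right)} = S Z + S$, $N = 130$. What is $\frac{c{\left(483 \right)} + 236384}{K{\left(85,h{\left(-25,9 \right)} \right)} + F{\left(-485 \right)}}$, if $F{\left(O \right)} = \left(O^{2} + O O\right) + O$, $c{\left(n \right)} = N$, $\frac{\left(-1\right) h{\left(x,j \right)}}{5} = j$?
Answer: $\frac{78838}{155365} \approx 0.50744$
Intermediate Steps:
$h{\left(x,j \right)} = - 5 j$
$c{\left(n \right)} = 130$
$F{\left(O \right)} = O + 2 O^{2}$ ($F{\left(O \right)} = \left(O^{2} + O^{2}\right) + O = 2 O^{2} + O = O + 2 O^{2}$)
$K{\left(Z,S \right)} = S + S Z$
$\frac{c{\left(483 \right)} + 236384}{K{\left(85,h{\left(-25,9 \right)} \right)} + F{\left(-485 \right)}} = \frac{130 + 236384}{\left(-5\right) 9 \left(1 + 85\right) - 485 \left(1 + 2 \left(-485\right)\right)} = \frac{236514}{\left(-45\right) 86 - 485 \left(1 - 970\right)} = \frac{236514}{-3870 - -469965} = \frac{236514}{-3870 + 469965} = \frac{236514}{466095} = 236514 \cdot \frac{1}{466095} = \frac{78838}{155365}$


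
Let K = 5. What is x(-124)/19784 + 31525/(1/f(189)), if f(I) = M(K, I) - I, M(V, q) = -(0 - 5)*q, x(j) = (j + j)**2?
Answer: 58938769388/2473 ≈ 2.3833e+7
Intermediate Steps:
x(j) = 4*j**2 (x(j) = (2*j)**2 = 4*j**2)
M(V, q) = 5*q (M(V, q) = -(-5)*q = 5*q)
f(I) = 4*I (f(I) = 5*I - I = 4*I)
x(-124)/19784 + 31525/(1/f(189)) = (4*(-124)**2)/19784 + 31525/(1/(4*189)) = (4*15376)*(1/19784) + 31525/(1/756) = 61504*(1/19784) + 31525/(1/756) = 7688/2473 + 31525*756 = 7688/2473 + 23832900 = 58938769388/2473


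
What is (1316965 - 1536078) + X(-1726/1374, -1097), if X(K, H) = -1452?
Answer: -220565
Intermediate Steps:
(1316965 - 1536078) + X(-1726/1374, -1097) = (1316965 - 1536078) - 1452 = -219113 - 1452 = -220565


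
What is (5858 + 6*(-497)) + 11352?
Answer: 14228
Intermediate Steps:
(5858 + 6*(-497)) + 11352 = (5858 - 2982) + 11352 = 2876 + 11352 = 14228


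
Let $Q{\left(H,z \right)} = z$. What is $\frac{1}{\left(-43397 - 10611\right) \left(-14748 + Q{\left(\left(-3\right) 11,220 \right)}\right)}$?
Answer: $\frac{1}{784628224} \approx 1.2745 \cdot 10^{-9}$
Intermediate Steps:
$\frac{1}{\left(-43397 - 10611\right) \left(-14748 + Q{\left(\left(-3\right) 11,220 \right)}\right)} = \frac{1}{\left(-43397 - 10611\right) \left(-14748 + 220\right)} = \frac{1}{\left(-54008\right) \left(-14528\right)} = \frac{1}{784628224}$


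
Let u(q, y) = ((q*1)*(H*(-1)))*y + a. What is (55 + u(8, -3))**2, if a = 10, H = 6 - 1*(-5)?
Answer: 108241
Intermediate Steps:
H = 11 (H = 6 + 5 = 11)
u(q, y) = 10 - 11*q*y (u(q, y) = ((q*1)*(11*(-1)))*y + 10 = (q*(-11))*y + 10 = (-11*q)*y + 10 = -11*q*y + 10 = 10 - 11*q*y)
(55 + u(8, -3))**2 = (55 + (10 - 11*8*(-3)))**2 = (55 + (10 + 264))**2 = (55 + 274)**2 = 329**2 = 108241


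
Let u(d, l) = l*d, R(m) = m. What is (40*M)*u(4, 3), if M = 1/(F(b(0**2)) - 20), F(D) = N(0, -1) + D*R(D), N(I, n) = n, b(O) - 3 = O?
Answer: -40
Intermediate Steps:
b(O) = 3 + O
u(d, l) = d*l
F(D) = -1 + D**2 (F(D) = -1 + D*D = -1 + D**2)
M = -1/12 (M = 1/((-1 + (3 + 0**2)**2) - 20) = 1/((-1 + (3 + 0)**2) - 20) = 1/((-1 + 3**2) - 20) = 1/((-1 + 9) - 20) = 1/(8 - 20) = 1/(-12) = -1/12 ≈ -0.083333)
(40*M)*u(4, 3) = (40*(-1/12))*(4*3) = -10/3*12 = -40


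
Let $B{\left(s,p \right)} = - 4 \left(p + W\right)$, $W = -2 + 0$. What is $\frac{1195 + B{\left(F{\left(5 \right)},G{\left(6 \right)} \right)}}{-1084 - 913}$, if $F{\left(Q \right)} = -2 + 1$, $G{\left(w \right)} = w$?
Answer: $- \frac{1179}{1997} \approx -0.59039$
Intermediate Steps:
$W = -2$
$F{\left(Q \right)} = -1$
$B{\left(s,p \right)} = 8 - 4 p$ ($B{\left(s,p \right)} = - 4 \left(p - 2\right) = - 4 \left(-2 + p\right) = 8 - 4 p$)
$\frac{1195 + B{\left(F{\left(5 \right)},G{\left(6 \right)} \right)}}{-1084 - 913} = \frac{1195 + \left(8 - 24\right)}{-1084 - 913} = \frac{1195 + \left(8 - 24\right)}{-1997} = \left(1195 - 16\right) \left(- \frac{1}{1997}\right) = 1179 \left(- \frac{1}{1997}\right) = - \frac{1179}{1997}$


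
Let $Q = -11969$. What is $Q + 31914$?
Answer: $19945$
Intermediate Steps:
$Q + 31914 = -11969 + 31914 = 19945$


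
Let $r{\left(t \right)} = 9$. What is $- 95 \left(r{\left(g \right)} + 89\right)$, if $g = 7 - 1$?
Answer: $-9310$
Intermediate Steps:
$g = 6$
$- 95 \left(r{\left(g \right)} + 89\right) = - 95 \left(9 + 89\right) = \left(-95\right) 98 = -9310$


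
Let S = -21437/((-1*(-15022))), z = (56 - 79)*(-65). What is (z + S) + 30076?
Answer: 474238125/15022 ≈ 31570.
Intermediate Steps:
z = 1495 (z = -23*(-65) = 1495)
S = -21437/15022 ≈ -1.4270
(z + S) + 30076 = (1495 - 21437/15022) + 30076 = 22436453/15022 + 30076 = 474238125/15022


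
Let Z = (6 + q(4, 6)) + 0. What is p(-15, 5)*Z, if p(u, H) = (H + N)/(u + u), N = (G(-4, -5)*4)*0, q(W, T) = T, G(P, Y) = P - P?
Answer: -2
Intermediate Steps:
G(P, Y) = 0
N = 0 (N = (0*4)*0 = 0*0 = 0)
p(u, H) = H/(2*u) (p(u, H) = (H + 0)/(u + u) = H/((2*u)) = H*(1/(2*u)) = H/(2*u))
Z = 12 (Z = (6 + 6) + 0 = 12 + 0 = 12)
p(-15, 5)*Z = ((½)*5/(-15))*12 = ((½)*5*(-1/15))*12 = -⅙*12 = -2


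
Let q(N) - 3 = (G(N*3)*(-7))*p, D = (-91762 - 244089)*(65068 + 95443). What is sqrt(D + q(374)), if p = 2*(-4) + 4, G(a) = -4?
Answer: 3*I*sqrt(5989753330) ≈ 2.3218e+5*I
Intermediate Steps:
D = -53907779861 (D = -335851*160511 = -53907779861)
p = -4 (p = -8 + 4 = -4)
q(N) = -109 (q(N) = 3 - 4*(-7)*(-4) = 3 + 28*(-4) = 3 - 112 = -109)
sqrt(D + q(374)) = sqrt(-53907779861 - 109) = sqrt(-53907779970) = 3*I*sqrt(5989753330)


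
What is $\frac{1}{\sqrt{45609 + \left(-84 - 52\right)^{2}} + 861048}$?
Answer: $\frac{861048}{741403594199} - \frac{\sqrt{64105}}{741403594199} \approx 1.161 \cdot 10^{-6}$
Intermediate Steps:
$\frac{1}{\sqrt{45609 + \left(-84 - 52\right)^{2}} + 861048} = \frac{1}{\sqrt{45609 + \left(-136\right)^{2}} + 861048} = \frac{1}{\sqrt{45609 + 18496} + 861048} = \frac{1}{\sqrt{64105} + 861048} = \frac{1}{861048 + \sqrt{64105}}$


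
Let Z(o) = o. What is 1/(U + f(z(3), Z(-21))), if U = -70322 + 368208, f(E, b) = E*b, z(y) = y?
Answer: 1/297823 ≈ 3.3577e-6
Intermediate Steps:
U = 297886
1/(U + f(z(3), Z(-21))) = 1/(297886 + 3*(-21)) = 1/(297886 - 63) = 1/297823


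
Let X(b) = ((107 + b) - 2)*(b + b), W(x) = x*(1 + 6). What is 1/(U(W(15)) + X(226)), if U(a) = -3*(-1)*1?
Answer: 1/149615 ≈ 6.6838e-6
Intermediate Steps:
W(x) = 7*x (W(x) = x*7 = 7*x)
U(a) = 3 (U(a) = 3*1 = 3)
X(b) = 2*b*(105 + b) (X(b) = (105 + b)*(2*b) = 2*b*(105 + b))
1/(U(W(15)) + X(226)) = 1/(3 + 2*226*(105 + 226)) = 1/(3 + 2*226*331) = 1/(3 + 149612) = 1/149615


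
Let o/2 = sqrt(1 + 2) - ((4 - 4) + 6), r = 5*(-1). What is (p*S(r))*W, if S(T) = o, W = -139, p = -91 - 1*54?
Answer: -241860 + 40310*sqrt(3) ≈ -1.7204e+5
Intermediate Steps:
p = -145 (p = -91 - 54 = -145)
r = -5
o = -12 + 2*sqrt(3) (o = 2*(sqrt(1 + 2) - ((4 - 4) + 6)) = 2*(sqrt(3) - (0 + 6)) = 2*(sqrt(3) - 1*6) = 2*(sqrt(3) - 6) = 2*(-6 + sqrt(3)) = -12 + 2*sqrt(3) ≈ -8.5359)
S(T) = -12 + 2*sqrt(3)
(p*S(r))*W = -145*(-12 + 2*sqrt(3))*(-139) = (1740 - 290*sqrt(3))*(-139) = -241860 + 40310*sqrt(3)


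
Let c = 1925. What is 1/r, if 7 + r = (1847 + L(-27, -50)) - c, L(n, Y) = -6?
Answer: -1/91 ≈ -0.010989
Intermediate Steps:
r = -91 (r = -7 + ((1847 - 6) - 1*1925) = -7 + (1841 - 1925) = -7 - 84 = -91)
1/r = 1/(-91) = -1/91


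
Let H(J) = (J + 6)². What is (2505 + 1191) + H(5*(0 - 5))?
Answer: 4057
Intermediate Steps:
H(J) = (6 + J)²
(2505 + 1191) + H(5*(0 - 5)) = (2505 + 1191) + (6 + 5*(0 - 5))² = 3696 + (6 + 5*(-5))² = 3696 + (6 - 25)² = 3696 + (-19)² = 3696 + 361 = 4057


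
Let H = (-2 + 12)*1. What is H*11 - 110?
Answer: 0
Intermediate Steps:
H = 10 (H = 10*1 = 10)
H*11 - 110 = 10*11 - 110 = 110 - 110 = 0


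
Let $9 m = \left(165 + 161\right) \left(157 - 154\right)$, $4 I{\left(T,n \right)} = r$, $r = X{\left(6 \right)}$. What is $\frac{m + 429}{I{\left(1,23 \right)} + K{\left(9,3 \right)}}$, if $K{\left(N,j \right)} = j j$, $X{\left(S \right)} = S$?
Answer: $\frac{3226}{63} \approx 51.206$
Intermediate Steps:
$K{\left(N,j \right)} = j^{2}$
$r = 6$
$I{\left(T,n \right)} = \frac{3}{2}$ ($I{\left(T,n \right)} = \frac{1}{4} \cdot 6 = \frac{3}{2}$)
$m = \frac{326}{3}$ ($m = \frac{\left(165 + 161\right) \left(157 - 154\right)}{9} = \frac{326 \cdot 3}{9} = \frac{1}{9} \cdot 978 = \frac{326}{3} \approx 108.67$)
$\frac{m + 429}{I{\left(1,23 \right)} + K{\left(9,3 \right)}} = \frac{\frac{326}{3} + 429}{\frac{3}{2} + 3^{2}} = \frac{1613}{3 \left(\frac{3}{2} + 9\right)} = \frac{1613}{3 \cdot \frac{21}{2}} = \frac{1613}{3} \cdot \frac{2}{21} = \frac{3226}{63}$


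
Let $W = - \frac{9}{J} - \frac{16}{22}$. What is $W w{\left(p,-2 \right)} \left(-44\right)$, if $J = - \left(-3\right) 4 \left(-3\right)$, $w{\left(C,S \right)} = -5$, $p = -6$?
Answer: $-105$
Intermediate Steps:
$J = -36$ ($J = - \left(-12\right) \left(-3\right) = \left(-1\right) 36 = -36$)
$W = - \frac{21}{44}$ ($W = - \frac{9}{-36} - \frac{16}{22} = \left(-9\right) \left(- \frac{1}{36}\right) - \frac{8}{11} = \frac{1}{4} - \frac{8}{11} = - \frac{21}{44} \approx -0.47727$)
$W w{\left(p,-2 \right)} \left(-44\right) = \left(- \frac{21}{44}\right) \left(-5\right) \left(-44\right) = \frac{105}{44} \left(-44\right) = -105$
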